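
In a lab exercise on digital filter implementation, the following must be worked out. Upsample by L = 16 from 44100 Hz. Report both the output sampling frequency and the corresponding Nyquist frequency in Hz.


Step 1 — output sample rate after interpolation by L:
fs_out = L * fs_in = 16 * 44100 = 705600 Hz

Step 2 — Nyquist frequency of the output stream:
f_Nyq = fs_out / 2 = 705600 / 2 = 352800.0 Hz

fs_out = 705600 Hz; f_Nyquist = 352800.0 Hz


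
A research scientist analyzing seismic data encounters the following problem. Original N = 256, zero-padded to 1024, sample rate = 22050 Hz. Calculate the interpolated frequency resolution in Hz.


Frequency resolution after zero-padding:
N_padded = 256 * 4 = 1024
df = fs / N_padded
   = 22050 / 1024
   = 21.5332 Hz

21.5332 Hz


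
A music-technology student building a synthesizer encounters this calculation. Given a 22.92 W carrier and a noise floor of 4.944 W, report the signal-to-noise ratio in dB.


SNR in decibels:
SNR = 10 * log10(Ps / Pn)
    = 10 * log10(22.92 / 4.944)
    = 10 * log10(4.6359)
    = 10 * 0.6661
    = 6.66 dB

6.66 dB


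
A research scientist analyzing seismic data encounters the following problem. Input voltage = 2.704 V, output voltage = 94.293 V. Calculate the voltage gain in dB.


Voltage gain in dB:
G = 20 * log10(Vout / Vin)
  = 20 * log10(94.293 / 2.704)
  = 20 * log10(34.871672)
  = 20 * 1.542473
  = 30.85 dB

30.85 dB


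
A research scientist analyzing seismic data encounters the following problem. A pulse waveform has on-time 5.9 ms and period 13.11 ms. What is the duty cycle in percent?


Duty cycle as a percentage:
DC = (t_on / T) * 100
   = (5.9 / 13.11) * 100
   = 0.450038 * 100
   = 45.0 %

45.0 %


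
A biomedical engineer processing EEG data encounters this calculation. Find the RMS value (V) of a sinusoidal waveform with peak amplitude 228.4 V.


RMS voltage for a sinusoidal waveform:
V_rms = V_peak / sqrt(2)
      = 228.4 / 1.414214
      = 161.503 V

161.503 V


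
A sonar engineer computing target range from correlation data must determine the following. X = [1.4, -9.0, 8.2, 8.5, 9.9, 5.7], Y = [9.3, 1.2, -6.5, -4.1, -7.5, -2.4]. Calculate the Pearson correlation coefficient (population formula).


Pearson correlation coefficient (population):
r = cov(X,Y) / (std(X) * std(Y))
Mean X = 4.1167, Mean Y = -1.6667
Cov(X,Y) = -22.115556
Std(X) = 6.471326, Std(Y) = 5.661763
r = -0.6036

-0.6036


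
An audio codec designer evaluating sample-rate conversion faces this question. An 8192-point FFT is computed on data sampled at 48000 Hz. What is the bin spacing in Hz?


DFT frequency resolution:
df = fs / N
   = 48000 / 8192
   = 5.8594 Hz

5.8594 Hz


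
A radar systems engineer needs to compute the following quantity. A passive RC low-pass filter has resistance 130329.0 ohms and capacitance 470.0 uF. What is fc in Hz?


Cutoff frequency of a first-order RC filter:
fc = 1 / (2 * pi * R * C)
C = 470.0 uF = 0.00047 F
fc = 1 / (2 * pi * 130329.0 * 0.00047)
   = 1 / 384.87419121272
   = 0.002598 Hz

0.002598 Hz


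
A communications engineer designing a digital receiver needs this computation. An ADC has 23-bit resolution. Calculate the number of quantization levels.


Number of quantization levels = 2^N
= 2^23
= 8388608

8388608


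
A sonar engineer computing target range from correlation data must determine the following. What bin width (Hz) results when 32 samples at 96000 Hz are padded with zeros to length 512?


Frequency resolution after zero-padding:
N_padded = 32 * 16 = 512
df = fs / N_padded
   = 96000 / 512
   = 187.5 Hz

187.5 Hz


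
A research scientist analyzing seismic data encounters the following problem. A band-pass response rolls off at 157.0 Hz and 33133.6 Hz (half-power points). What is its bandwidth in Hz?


Bandwidth is the difference of -3dB frequencies:
BW = f_high - f_low
   = 33133.6 - 157.0
   = 32976.6 Hz

32976.6 Hz


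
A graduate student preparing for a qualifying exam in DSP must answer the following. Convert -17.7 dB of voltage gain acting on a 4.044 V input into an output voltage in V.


Output voltage from dB gain:
V_out = V_in * 10^(gain_dB / 20)
      = 4.044 * 10^(-17.7 / 20)
      = 4.044 * 0.130317
      = 0.527 V

0.527 V


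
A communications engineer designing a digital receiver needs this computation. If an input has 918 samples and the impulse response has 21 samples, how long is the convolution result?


Linear convolution output length:
L = N + M - 1
  = 918 + 21 - 1
  = 938 samples

938


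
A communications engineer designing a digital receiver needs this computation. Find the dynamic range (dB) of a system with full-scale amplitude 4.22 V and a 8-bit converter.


Dynamic range from full-scale to LSB:
V_min = V_max / 2^bits = 4.22 / 2^8
DR = 20 * log10(V_max / V_min)
   = 20 * log10(2^8)
   = 20 * 8 * log10(2)
   = 48.16 dB

48.16 dB


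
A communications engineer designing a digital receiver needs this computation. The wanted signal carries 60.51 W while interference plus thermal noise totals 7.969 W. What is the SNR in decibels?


SNR in decibels:
SNR = 10 * log10(Ps / Pn)
    = 10 * log10(60.51 / 7.969)
    = 10 * log10(7.5932)
    = 10 * 0.8804
    = 8.8 dB

8.8 dB


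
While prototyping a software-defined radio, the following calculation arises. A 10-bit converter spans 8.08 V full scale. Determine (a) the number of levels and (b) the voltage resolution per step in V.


Step 1 — number of quantization levels:
L = 2^N = 2^10 = 1024

Step 2 — LSB step size:
delta = Vfs / L
      = 8.08 / 1024
      = 0.00789063 V

Levels = 1024; step size = 0.00789063 V


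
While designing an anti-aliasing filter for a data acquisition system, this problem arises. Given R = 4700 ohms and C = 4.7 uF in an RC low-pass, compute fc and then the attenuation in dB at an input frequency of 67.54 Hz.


Step 1 — cutoff frequency:
fc = 1 / (2*pi*R*C)
C = 4.7 uF = 4.7e-06 F
fc = 1 / (2*pi*4700*4.7e-06)
   = 7.20484 Hz

Step 2 — magnitude at f = 67.54 Hz:
|H(f)| = 1 / sqrt(1 + (f/fc)^2)
f/fc = 67.54 / 7.20484 = 9.374254
|H| = 1 / sqrt(1 + 87.876638) = 0.1060733
|H|_dB = 20*log10(0.1060733) = -19.49 dB

fc = 7.20484 Hz; |H(67.54 Hz)| = -19.49 dB


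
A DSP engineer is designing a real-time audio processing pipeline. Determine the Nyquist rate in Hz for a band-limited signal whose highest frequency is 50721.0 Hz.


The Nyquist rate is twice the maximum frequency component.
fs_min = 2 * fmax
      = 2 * 50721.0
      = 101442.0 Hz

101442.0


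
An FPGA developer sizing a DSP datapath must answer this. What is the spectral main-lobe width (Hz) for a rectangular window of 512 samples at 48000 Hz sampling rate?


Main lobe width for a rectangular window:
Width = 2 * fs / N
      = 2 * 48000 / 512
      = 96000 / 512
      = 187.5 Hz

187.5 Hz


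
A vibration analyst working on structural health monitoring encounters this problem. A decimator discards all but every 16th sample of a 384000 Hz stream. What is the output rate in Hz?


Decimation reduces the sample rate:
fs_out = fs_in / M
       = 384000 / 16
       = 24000.0 Hz

24000.0 Hz


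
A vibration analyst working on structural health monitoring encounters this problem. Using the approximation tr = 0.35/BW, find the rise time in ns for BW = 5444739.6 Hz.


Rise time from bandwidth relationship:
tr = 0.35 / BW
   = 0.35 / 5444739.6
   = 6.42822294e-08 s
   = 64.2822 ns

64.2822 ns


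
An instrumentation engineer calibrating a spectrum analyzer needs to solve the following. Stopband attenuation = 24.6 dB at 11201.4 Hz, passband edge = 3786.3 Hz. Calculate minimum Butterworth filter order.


Butterworth filter order formula:
n = log10(10^(A/10) - 1) / (2 * log10(f_stop/f_pass))
10^(24.6/10) - 1 = 287.4032
f_stop/f_pass = 11201.4 / 3786.3 = 2.9584
n = 2.6095 -> ceil = 3

3


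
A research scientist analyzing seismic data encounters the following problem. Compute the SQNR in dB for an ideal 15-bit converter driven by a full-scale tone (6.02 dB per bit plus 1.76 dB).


Theoretical SNR for a full-scale sinusoid:
SNR = 6.02 * N + 1.76
    = 6.02 * 15 + 1.76
    = 90.3 + 1.76
    = 92.06 dB

92.06 dB


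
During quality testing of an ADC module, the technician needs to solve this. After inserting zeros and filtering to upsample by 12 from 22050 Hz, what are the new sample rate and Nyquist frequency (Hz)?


Step 1 — output sample rate after interpolation by L:
fs_out = L * fs_in = 12 * 22050 = 264600 Hz

Step 2 — Nyquist frequency of the output stream:
f_Nyq = fs_out / 2 = 264600 / 2 = 132300.0 Hz

fs_out = 264600 Hz; f_Nyquist = 132300.0 Hz


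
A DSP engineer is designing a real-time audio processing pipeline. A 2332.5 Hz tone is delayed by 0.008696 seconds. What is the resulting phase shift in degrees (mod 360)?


Phase shift from frequency and time delay:
phi = 360 * f * t_delay
    = 360 * 2332.5 * 0.008696
    = 7302.03 degrees
    mod 360 = 102.03 degrees

102.03 degrees


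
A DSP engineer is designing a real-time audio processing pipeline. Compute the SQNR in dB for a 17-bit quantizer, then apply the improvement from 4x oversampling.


Step 1 — baseline SQNR at Nyquist:
SQNR_base = 6.02*N + 1.76
          = 6.02*17 + 1.76
          = 104.1 dB

Step 2 — oversampling processing gain:
G = 10*log10(OSR) = 10*log10(4) = 6.02 dB

Step 3 — total:
SQNR_total = 104.1 + 6.02 = 110.12 dB

Base SQNR = 104.1 dB; oversampled SQNR = 110.12 dB


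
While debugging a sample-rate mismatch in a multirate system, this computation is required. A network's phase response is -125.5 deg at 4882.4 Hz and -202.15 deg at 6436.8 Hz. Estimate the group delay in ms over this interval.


Group delay from phase difference:
tau = -d(phi)/d(omega)
d(phi) = -76.65 deg = -1.337795 rad
d(omega) = 2*pi*(6436.8 - 4882.4) = 9766.5832 rad/s
tau = -(-1.337795) / 9766.5832
    = 0.137 ms

0.137 ms


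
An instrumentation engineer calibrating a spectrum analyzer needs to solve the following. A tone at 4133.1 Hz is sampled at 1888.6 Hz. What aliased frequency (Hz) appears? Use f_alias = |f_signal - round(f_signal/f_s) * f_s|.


Compute the nearest integer multiple of fs to the signal:
n = round(4133.1 / 1888.6) = 2
f_alias = |4133.1 - 2 * 1888.6|
        = |4133.1 - 3777.2|
        = 355.9 Hz

355.9


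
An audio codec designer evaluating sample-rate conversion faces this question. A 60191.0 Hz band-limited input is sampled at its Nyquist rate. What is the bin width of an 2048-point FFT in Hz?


Step 1 — Nyquist sampling rate:
fs = 2 * fmax = 2 * 60191.0 = 120382.0 Hz

Step 2 — DFT bin spacing:
df = fs / N = 120382.0 / 2048 = 58.7803 Hz

58.7803 Hz


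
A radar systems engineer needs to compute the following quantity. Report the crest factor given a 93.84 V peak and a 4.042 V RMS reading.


Crest factor is the ratio of peak to RMS:
CF = V_peak / V_rms
   = 93.84 / 4.042
   = 23.2162

23.2162


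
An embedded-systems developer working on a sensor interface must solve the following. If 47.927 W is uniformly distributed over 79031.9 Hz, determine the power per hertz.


Power spectral density:
PSD = P / BW
    = 47.927 / 79031.9
    = 0.00060643 W/Hz

0.00060643 W/Hz


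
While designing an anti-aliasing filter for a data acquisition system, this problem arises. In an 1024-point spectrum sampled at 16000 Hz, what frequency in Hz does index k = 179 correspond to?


Frequency of DFT bin k:
f_k = k * fs / N
    = 179 * 16000 / 1024
    = 2864000 / 1024
    = 2796.875 Hz

2796.875 Hz


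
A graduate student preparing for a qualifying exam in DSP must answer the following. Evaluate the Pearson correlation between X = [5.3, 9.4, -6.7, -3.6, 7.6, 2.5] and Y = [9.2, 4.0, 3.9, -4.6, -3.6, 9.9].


Pearson correlation coefficient (population):
r = cov(X,Y) / (std(X) * std(Y))
Mean X = 2.4167, Mean Y = 3.1333
Cov(X,Y) = 4.791111
Std(X) = 5.820486, Std(Y) = 5.613575
r = 0.1466

0.1466


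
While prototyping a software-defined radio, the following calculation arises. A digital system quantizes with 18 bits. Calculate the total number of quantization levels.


Number of quantization levels = 2^N
= 2^18
= 262144

262144


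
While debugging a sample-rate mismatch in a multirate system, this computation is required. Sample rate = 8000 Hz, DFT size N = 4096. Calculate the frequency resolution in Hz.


DFT frequency resolution:
df = fs / N
   = 8000 / 4096
   = 1.9531 Hz

1.9531 Hz


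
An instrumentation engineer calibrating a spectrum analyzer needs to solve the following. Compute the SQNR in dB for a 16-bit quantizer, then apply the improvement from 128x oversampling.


Step 1 — baseline SQNR at Nyquist:
SQNR_base = 6.02*N + 1.76
          = 6.02*16 + 1.76
          = 98.08 dB

Step 2 — oversampling processing gain:
G = 10*log10(OSR) = 10*log10(128) = 21.07 dB

Step 3 — total:
SQNR_total = 98.08 + 21.07 = 119.15 dB

Base SQNR = 98.08 dB; oversampled SQNR = 119.15 dB


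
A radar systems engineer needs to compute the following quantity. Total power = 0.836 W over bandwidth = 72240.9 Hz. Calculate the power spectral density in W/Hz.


Power spectral density:
PSD = P / BW
    = 0.836 / 72240.9
    = 1.157e-05 W/Hz

1.157e-05 W/Hz


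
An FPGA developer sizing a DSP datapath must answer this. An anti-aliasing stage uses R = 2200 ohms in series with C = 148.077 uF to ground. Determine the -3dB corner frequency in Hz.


Cutoff frequency of a first-order RC filter:
fc = 1 / (2 * pi * R * C)
C = 148.077 uF = 0.000148077 F
fc = 1 / (2 * pi * 2200 * 0.000148077)
   = 1 / 2.0468695076087
   = 0.488551 Hz

0.488551 Hz


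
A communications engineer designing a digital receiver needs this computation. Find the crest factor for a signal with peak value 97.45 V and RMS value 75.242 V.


Crest factor is the ratio of peak to RMS:
CF = V_peak / V_rms
   = 97.45 / 75.242
   = 1.2952

1.2952


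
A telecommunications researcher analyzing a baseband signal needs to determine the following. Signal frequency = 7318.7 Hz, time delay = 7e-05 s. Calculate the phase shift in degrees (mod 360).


Phase shift from frequency and time delay:
phi = 360 * f * t_delay
    = 360 * 7318.7 * 7e-05
    = 184.43 degrees
    mod 360 = 184.43 degrees

184.43 degrees


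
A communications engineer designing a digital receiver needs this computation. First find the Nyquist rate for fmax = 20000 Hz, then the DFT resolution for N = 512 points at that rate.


Step 1 — Nyquist sampling rate:
fs = 2 * fmax = 2 * 20000 = 40000 Hz

Step 2 — DFT bin spacing:
df = fs / N = 40000 / 512 = 78.125 Hz

78.125 Hz


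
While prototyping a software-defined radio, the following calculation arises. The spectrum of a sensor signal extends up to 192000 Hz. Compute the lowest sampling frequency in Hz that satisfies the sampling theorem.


The Nyquist rate is twice the maximum frequency component.
fs_min = 2 * fmax
      = 2 * 192000
      = 384000 Hz

384000


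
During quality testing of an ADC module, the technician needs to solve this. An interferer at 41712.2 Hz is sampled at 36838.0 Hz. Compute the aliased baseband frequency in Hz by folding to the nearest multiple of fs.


Compute the nearest integer multiple of fs to the signal:
n = round(41712.2 / 36838.0) = 1
f_alias = |41712.2 - 1 * 36838.0|
        = |41712.2 - 36838.0|
        = 4874.2 Hz

4874.2


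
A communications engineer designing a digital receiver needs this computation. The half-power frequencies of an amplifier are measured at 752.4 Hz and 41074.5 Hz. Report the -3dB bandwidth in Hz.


Bandwidth is the difference of -3dB frequencies:
BW = f_high - f_low
   = 41074.5 - 752.4
   = 40322.1 Hz

40322.1 Hz


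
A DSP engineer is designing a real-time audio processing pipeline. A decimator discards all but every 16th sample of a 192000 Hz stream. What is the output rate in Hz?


Decimation reduces the sample rate:
fs_out = fs_in / M
       = 192000 / 16
       = 12000.0 Hz

12000.0 Hz


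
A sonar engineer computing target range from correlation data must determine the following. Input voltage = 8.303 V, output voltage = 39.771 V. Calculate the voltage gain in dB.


Voltage gain in dB:
G = 20 * log10(Vout / Vin)
  = 20 * log10(39.771 / 8.303)
  = 20 * log10(4.789955)
  = 20 * 0.680331
  = 13.61 dB

13.61 dB


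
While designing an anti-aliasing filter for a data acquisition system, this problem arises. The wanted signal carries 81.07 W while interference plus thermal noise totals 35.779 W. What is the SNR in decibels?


SNR in decibels:
SNR = 10 * log10(Ps / Pn)
    = 10 * log10(81.07 / 35.779)
    = 10 * log10(2.2659)
    = 10 * 0.3552
    = 3.55 dB

3.55 dB


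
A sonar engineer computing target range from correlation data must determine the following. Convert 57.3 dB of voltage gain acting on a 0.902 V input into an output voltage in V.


Output voltage from dB gain:
V_out = V_in * 10^(gain_dB / 20)
      = 0.902 * 10^(57.3 / 20)
      = 0.902 * 732.824533
      = 661.0077 V

661.0077 V


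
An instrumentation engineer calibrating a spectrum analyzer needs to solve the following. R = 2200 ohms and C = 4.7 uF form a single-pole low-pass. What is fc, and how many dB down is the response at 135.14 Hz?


Step 1 — cutoff frequency:
fc = 1 / (2*pi*R*C)
C = 4.7 uF = 4.7e-06 F
fc = 1 / (2*pi*2200*4.7e-06)
   = 15.3922 Hz

Step 2 — magnitude at f = 135.14 Hz:
|H(f)| = 1 / sqrt(1 + (f/fc)^2)
f/fc = 135.14 / 15.3922 = 8.779772
|H| = 1 / sqrt(1 + 77.084396) = 0.1131665
|H|_dB = 20*log10(0.1131665) = -18.93 dB

fc = 15.3922 Hz; |H(135.14 Hz)| = -18.93 dB


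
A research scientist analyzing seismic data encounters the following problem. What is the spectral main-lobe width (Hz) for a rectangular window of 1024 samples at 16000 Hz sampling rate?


Main lobe width for a rectangular window:
Width = 2 * fs / N
      = 2 * 16000 / 1024
      = 32000 / 1024
      = 31.25 Hz

31.25 Hz


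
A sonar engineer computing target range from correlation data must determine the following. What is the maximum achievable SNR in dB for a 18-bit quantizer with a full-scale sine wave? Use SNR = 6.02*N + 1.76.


Theoretical SNR for a full-scale sinusoid:
SNR = 6.02 * N + 1.76
    = 6.02 * 18 + 1.76
    = 108.36 + 1.76
    = 110.12 dB

110.12 dB


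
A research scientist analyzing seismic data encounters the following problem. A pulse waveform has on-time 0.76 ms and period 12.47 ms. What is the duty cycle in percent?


Duty cycle as a percentage:
DC = (t_on / T) * 100
   = (0.76 / 12.47) * 100
   = 0.060946 * 100
   = 6.09 %

6.09 %


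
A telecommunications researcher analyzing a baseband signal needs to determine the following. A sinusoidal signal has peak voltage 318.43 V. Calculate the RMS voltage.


RMS voltage for a sinusoidal waveform:
V_rms = V_peak / sqrt(2)
      = 318.43 / 1.414214
      = 225.164 V

225.164 V


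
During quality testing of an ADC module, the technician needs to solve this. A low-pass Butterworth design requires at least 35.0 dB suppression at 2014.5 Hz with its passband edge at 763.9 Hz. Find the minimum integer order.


Butterworth filter order formula:
n = log10(10^(A/10) - 1) / (2 * log10(f_stop/f_pass))
10^(35.0/10) - 1 = 3161.2777
f_stop/f_pass = 2014.5 / 763.9 = 2.6371
n = 4.1553 -> ceil = 5

5


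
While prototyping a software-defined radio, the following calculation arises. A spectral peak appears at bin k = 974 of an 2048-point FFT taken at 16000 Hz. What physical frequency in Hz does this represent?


Frequency of DFT bin k:
f_k = k * fs / N
    = 974 * 16000 / 2048
    = 15584000 / 2048
    = 7609.375 Hz

7609.375 Hz


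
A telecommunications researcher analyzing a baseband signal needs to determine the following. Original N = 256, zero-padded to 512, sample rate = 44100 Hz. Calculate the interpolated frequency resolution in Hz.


Frequency resolution after zero-padding:
N_padded = 256 * 2 = 512
df = fs / N_padded
   = 44100 / 512
   = 86.1328 Hz

86.1328 Hz


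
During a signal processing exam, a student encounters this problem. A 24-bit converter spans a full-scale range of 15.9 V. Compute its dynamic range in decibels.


Dynamic range from full-scale to LSB:
V_min = V_max / 2^bits = 15.9 / 2^24
DR = 20 * log10(V_max / V_min)
   = 20 * log10(2^24)
   = 20 * 24 * log10(2)
   = 144.49 dB

144.49 dB


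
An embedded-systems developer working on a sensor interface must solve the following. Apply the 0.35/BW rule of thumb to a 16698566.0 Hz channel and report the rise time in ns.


Rise time from bandwidth relationship:
tr = 0.35 / BW
   = 0.35 / 16698566.0
   = 2.095988362e-08 s
   = 20.9599 ns

20.9599 ns


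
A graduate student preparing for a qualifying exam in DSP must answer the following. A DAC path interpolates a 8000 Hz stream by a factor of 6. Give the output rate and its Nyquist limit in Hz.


Step 1 — output sample rate after interpolation by L:
fs_out = L * fs_in = 6 * 8000 = 48000 Hz

Step 2 — Nyquist frequency of the output stream:
f_Nyq = fs_out / 2 = 48000 / 2 = 24000.0 Hz

fs_out = 48000 Hz; f_Nyquist = 24000.0 Hz


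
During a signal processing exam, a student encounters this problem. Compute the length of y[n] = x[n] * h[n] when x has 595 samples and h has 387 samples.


Linear convolution output length:
L = N + M - 1
  = 595 + 387 - 1
  = 981 samples

981


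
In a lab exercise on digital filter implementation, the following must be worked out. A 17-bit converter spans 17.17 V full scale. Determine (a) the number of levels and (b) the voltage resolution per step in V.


Step 1 — number of quantization levels:
L = 2^N = 2^17 = 131072

Step 2 — LSB step size:
delta = Vfs / L
      = 17.17 / 131072
      = 0.000131 V

Levels = 131072; step size = 0.000131 V


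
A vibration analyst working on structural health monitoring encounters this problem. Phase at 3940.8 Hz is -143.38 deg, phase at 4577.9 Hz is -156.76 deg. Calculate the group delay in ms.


Group delay from phase difference:
tau = -d(phi)/d(omega)
d(phi) = -13.38 deg = -0.233525 rad
d(omega) = 2*pi*(4577.9 - 3940.8) = 4003.0174 rad/s
tau = -(-0.233525) / 4003.0174
    = 0.0583 ms

0.0583 ms


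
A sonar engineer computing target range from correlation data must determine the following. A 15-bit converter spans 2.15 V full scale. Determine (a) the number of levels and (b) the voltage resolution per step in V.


Step 1 — number of quantization levels:
L = 2^N = 2^15 = 32768

Step 2 — LSB step size:
delta = Vfs / L
      = 2.15 / 32768
      = 6.561e-05 V

Levels = 32768; step size = 6.561e-05 V


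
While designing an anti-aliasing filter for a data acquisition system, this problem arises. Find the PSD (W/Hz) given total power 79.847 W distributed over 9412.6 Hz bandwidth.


Power spectral density:
PSD = P / BW
    = 79.847 / 9412.6
    = 0.00848299 W/Hz

0.00848299 W/Hz


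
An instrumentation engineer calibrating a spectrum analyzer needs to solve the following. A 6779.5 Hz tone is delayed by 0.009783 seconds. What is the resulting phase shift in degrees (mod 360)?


Phase shift from frequency and time delay:
phi = 360 * f * t_delay
    = 360 * 6779.5 * 0.009783
    = 23876.59 degrees
    mod 360 = 116.59 degrees

116.59 degrees


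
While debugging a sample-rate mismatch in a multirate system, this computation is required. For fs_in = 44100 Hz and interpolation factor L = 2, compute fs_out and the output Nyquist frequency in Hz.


Step 1 — output sample rate after interpolation by L:
fs_out = L * fs_in = 2 * 44100 = 88200 Hz

Step 2 — Nyquist frequency of the output stream:
f_Nyq = fs_out / 2 = 88200 / 2 = 44100.0 Hz

fs_out = 88200 Hz; f_Nyquist = 44100.0 Hz


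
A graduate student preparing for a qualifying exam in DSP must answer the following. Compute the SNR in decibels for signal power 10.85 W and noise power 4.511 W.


SNR in decibels:
SNR = 10 * log10(Ps / Pn)
    = 10 * log10(10.85 / 4.511)
    = 10 * log10(2.4052)
    = 10 * 0.3812
    = 3.81 dB

3.81 dB


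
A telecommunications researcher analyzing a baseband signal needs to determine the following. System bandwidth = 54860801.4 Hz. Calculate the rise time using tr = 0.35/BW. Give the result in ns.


Rise time from bandwidth relationship:
tr = 0.35 / BW
   = 0.35 / 54860801.4
   = 6.379782852e-09 s
   = 6.3798 ns

6.3798 ns


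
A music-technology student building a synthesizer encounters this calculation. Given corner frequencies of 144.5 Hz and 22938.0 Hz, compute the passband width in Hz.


Bandwidth is the difference of -3dB frequencies:
BW = f_high - f_low
   = 22938.0 - 144.5
   = 22793.5 Hz

22793.5 Hz


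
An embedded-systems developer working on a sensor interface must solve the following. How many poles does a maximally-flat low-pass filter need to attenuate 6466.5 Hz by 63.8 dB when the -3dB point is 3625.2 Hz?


Butterworth filter order formula:
n = log10(10^(A/10) - 1) / (2 * log10(f_stop/f_pass))
10^(63.8/10) - 1 = 2398831.919
f_stop/f_pass = 6466.5 / 3625.2 = 1.7838
n = 12.6921 -> ceil = 13

13


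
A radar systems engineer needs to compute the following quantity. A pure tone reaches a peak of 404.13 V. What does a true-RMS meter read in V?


RMS voltage for a sinusoidal waveform:
V_rms = V_peak / sqrt(2)
      = 404.13 / 1.414214
      = 285.763 V

285.763 V


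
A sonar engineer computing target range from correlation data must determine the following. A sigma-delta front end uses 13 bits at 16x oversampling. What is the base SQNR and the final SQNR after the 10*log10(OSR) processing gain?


Step 1 — baseline SQNR at Nyquist:
SQNR_base = 6.02*N + 1.76
          = 6.02*13 + 1.76
          = 80.02 dB

Step 2 — oversampling processing gain:
G = 10*log10(OSR) = 10*log10(16) = 12.04 dB

Step 3 — total:
SQNR_total = 80.02 + 12.04 = 92.06 dB

Base SQNR = 80.02 dB; oversampled SQNR = 92.06 dB


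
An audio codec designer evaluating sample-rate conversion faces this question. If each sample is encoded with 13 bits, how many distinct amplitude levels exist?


Number of quantization levels = 2^N
= 2^13
= 8192

8192


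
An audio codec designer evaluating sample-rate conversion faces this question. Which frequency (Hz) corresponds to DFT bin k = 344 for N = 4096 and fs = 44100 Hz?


Frequency of DFT bin k:
f_k = k * fs / N
    = 344 * 44100 / 4096
    = 15170400 / 4096
    = 3703.711 Hz

3703.711 Hz


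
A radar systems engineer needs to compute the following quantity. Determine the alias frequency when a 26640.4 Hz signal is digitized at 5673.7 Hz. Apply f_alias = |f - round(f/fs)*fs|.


Compute the nearest integer multiple of fs to the signal:
n = round(26640.4 / 5673.7) = 5
f_alias = |26640.4 - 5 * 5673.7|
        = |26640.4 - 28368.5|
        = 1728.1 Hz

1728.1


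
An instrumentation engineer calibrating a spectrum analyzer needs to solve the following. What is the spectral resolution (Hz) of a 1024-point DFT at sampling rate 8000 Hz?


DFT frequency resolution:
df = fs / N
   = 8000 / 1024
   = 7.8125 Hz

7.8125 Hz


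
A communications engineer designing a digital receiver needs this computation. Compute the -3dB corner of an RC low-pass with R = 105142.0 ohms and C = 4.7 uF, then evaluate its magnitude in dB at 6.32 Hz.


Step 1 — cutoff frequency:
fc = 1 / (2*pi*R*C)
C = 4.7 uF = 4.7e-06 F
fc = 1 / (2*pi*105142.0*4.7e-06)
   = 0.322067 Hz

Step 2 — magnitude at f = 6.32 Hz:
|H(f)| = 1 / sqrt(1 + (f/fc)^2)
f/fc = 6.32 / 0.322067 = 19.623246
|H| = 1 / sqrt(1 + 385.071784) = 0.0508939
|H|_dB = 20*log10(0.0508939) = -25.87 dB

fc = 0.322067 Hz; |H(6.32 Hz)| = -25.87 dB


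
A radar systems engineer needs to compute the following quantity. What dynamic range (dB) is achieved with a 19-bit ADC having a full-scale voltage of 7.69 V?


Dynamic range from full-scale to LSB:
V_min = V_max / 2^bits = 7.69 / 2^19
DR = 20 * log10(V_max / V_min)
   = 20 * log10(2^19)
   = 20 * 19 * log10(2)
   = 114.39 dB

114.39 dB


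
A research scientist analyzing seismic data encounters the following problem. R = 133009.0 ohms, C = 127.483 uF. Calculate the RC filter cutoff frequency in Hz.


Cutoff frequency of a first-order RC filter:
fc = 1 / (2 * pi * R * C)
C = 127.483 uF = 0.000127483 F
fc = 1 / (2 * pi * 133009.0 * 0.000127483)
   = 1 / 106.54011755833
   = 0.009386 Hz

0.009386 Hz


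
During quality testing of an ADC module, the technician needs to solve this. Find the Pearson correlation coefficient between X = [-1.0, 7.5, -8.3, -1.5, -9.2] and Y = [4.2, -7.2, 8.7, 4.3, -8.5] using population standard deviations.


Pearson correlation coefficient (population):
r = cov(X,Y) / (std(X) * std(Y))
Mean X = -2.5, Mean Y = 0.3
Cov(X,Y) = -10.982
Std(X) = 6.029594, Std(Y) = 6.862361
r = -0.2654

-0.2654


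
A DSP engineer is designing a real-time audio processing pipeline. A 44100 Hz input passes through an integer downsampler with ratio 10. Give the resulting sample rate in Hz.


Decimation reduces the sample rate:
fs_out = fs_in / M
       = 44100 / 10
       = 4410.0 Hz

4410.0 Hz


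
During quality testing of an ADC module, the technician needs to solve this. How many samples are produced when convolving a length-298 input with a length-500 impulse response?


Linear convolution output length:
L = N + M - 1
  = 298 + 500 - 1
  = 797 samples

797


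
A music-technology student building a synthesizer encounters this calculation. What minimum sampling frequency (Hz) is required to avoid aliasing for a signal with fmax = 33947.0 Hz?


The Nyquist rate is twice the maximum frequency component.
fs_min = 2 * fmax
      = 2 * 33947.0
      = 67894.0 Hz

67894.0


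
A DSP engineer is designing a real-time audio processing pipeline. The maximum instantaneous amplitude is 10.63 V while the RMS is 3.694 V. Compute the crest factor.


Crest factor is the ratio of peak to RMS:
CF = V_peak / V_rms
   = 10.63 / 3.694
   = 2.8776

2.8776


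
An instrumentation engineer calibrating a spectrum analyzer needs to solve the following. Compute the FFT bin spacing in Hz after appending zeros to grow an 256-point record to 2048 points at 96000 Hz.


Frequency resolution after zero-padding:
N_padded = 256 * 8 = 2048
df = fs / N_padded
   = 96000 / 2048
   = 46.875 Hz

46.875 Hz


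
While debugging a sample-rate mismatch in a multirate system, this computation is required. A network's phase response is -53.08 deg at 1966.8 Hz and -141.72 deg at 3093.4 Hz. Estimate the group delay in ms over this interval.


Group delay from phase difference:
tau = -d(phi)/d(omega)
d(phi) = -88.64 deg = -1.54706 rad
d(omega) = 2*pi*(3093.4 - 1966.8) = 7078.6366 rad/s
tau = -(-1.54706) / 7078.6366
    = 0.2186 ms

0.2186 ms


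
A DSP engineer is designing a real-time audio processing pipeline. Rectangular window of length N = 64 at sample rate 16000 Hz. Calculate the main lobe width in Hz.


Main lobe width for a rectangular window:
Width = 2 * fs / N
      = 2 * 16000 / 64
      = 32000 / 64
      = 500.0 Hz

500.0 Hz


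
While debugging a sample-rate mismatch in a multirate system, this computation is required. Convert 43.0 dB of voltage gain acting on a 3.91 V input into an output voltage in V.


Output voltage from dB gain:
V_out = V_in * 10^(gain_dB / 20)
      = 3.91 * 10^(43.0 / 20)
      = 3.91 * 141.253754
      = 552.3022 V

552.3022 V


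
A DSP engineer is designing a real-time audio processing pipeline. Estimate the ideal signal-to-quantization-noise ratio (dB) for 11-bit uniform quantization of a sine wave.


Theoretical SNR for a full-scale sinusoid:
SNR = 6.02 * N + 1.76
    = 6.02 * 11 + 1.76
    = 66.22 + 1.76
    = 67.98 dB

67.98 dB


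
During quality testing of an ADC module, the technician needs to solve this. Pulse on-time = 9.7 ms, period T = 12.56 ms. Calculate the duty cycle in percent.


Duty cycle as a percentage:
DC = (t_on / T) * 100
   = (9.7 / 12.56) * 100
   = 0.772293 * 100
   = 77.23 %

77.23 %


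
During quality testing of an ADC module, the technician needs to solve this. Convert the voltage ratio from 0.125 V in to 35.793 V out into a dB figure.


Voltage gain in dB:
G = 20 * log10(Vout / Vin)
  = 20 * log10(35.793 / 0.125)
  = 20 * log10(286.344)
  = 20 * 2.456888
  = 49.14 dB

49.14 dB


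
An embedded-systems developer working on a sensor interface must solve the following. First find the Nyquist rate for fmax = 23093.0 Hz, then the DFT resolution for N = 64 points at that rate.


Step 1 — Nyquist sampling rate:
fs = 2 * fmax = 2 * 23093.0 = 46186.0 Hz

Step 2 — DFT bin spacing:
df = fs / N = 46186.0 / 64 = 721.6562 Hz

721.6562 Hz


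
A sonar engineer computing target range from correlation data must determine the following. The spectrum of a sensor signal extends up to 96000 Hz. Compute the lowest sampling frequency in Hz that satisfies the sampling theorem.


The Nyquist rate is twice the maximum frequency component.
fs_min = 2 * fmax
      = 2 * 96000
      = 192000 Hz

192000


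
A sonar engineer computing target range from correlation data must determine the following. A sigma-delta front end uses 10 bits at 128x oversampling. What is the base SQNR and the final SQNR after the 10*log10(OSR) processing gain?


Step 1 — baseline SQNR at Nyquist:
SQNR_base = 6.02*N + 1.76
          = 6.02*10 + 1.76
          = 61.96 dB

Step 2 — oversampling processing gain:
G = 10*log10(OSR) = 10*log10(128) = 21.07 dB

Step 3 — total:
SQNR_total = 61.96 + 21.07 = 83.03 dB

Base SQNR = 61.96 dB; oversampled SQNR = 83.03 dB


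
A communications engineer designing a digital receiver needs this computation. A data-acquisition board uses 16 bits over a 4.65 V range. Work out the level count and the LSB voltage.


Step 1 — number of quantization levels:
L = 2^N = 2^16 = 65536

Step 2 — LSB step size:
delta = Vfs / L
      = 4.65 / 65536
      = 7.095e-05 V

Levels = 65536; step size = 7.095e-05 V


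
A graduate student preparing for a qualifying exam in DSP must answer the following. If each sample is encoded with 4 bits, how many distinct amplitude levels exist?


Number of quantization levels = 2^N
= 2^4
= 16

16


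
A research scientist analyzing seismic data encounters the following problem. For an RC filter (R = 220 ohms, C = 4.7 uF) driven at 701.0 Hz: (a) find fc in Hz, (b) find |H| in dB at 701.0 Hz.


Step 1 — cutoff frequency:
fc = 1 / (2*pi*R*C)
C = 4.7 uF = 4.7e-06 F
fc = 1 / (2*pi*220*4.7e-06)
   = 153.922 Hz

Step 2 — magnitude at f = 701.0 Hz:
|H(f)| = 1 / sqrt(1 + (f/fc)^2)
f/fc = 701.0 / 153.922 = 4.554255
|H| = 1 / sqrt(1 + 20.741239) = 0.2144657
|H|_dB = 20*log10(0.2144657) = -13.37 dB

fc = 153.922 Hz; |H(701.0 Hz)| = -13.37 dB


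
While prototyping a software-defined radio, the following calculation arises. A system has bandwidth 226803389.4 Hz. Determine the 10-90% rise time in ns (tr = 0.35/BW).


Rise time from bandwidth relationship:
tr = 0.35 / BW
   = 0.35 / 226803389.4
   = 1.543186814e-09 s
   = 1.5432 ns

1.5432 ns


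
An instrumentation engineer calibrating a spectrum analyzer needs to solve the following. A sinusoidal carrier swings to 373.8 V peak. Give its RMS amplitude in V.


RMS voltage for a sinusoidal waveform:
V_rms = V_peak / sqrt(2)
      = 373.8 / 1.414214
      = 264.317 V

264.317 V


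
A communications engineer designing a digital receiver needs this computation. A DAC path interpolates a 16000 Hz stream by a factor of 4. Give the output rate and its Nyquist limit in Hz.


Step 1 — output sample rate after interpolation by L:
fs_out = L * fs_in = 4 * 16000 = 64000 Hz

Step 2 — Nyquist frequency of the output stream:
f_Nyq = fs_out / 2 = 64000 / 2 = 32000.0 Hz

fs_out = 64000 Hz; f_Nyquist = 32000.0 Hz


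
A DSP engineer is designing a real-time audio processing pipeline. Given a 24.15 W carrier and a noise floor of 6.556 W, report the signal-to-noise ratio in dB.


SNR in decibels:
SNR = 10 * log10(Ps / Pn)
    = 10 * log10(24.15 / 6.556)
    = 10 * log10(3.6836)
    = 10 * 0.5663
    = 5.66 dB

5.66 dB


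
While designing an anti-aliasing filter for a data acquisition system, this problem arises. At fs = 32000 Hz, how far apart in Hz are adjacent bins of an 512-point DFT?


DFT frequency resolution:
df = fs / N
   = 32000 / 512
   = 62.5 Hz

62.5 Hz


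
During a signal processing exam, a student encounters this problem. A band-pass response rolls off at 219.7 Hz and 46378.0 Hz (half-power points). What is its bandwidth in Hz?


Bandwidth is the difference of -3dB frequencies:
BW = f_high - f_low
   = 46378.0 - 219.7
   = 46158.3 Hz

46158.3 Hz


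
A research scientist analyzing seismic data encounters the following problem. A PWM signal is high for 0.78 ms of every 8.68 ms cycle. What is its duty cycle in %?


Duty cycle as a percentage:
DC = (t_on / T) * 100
   = (0.78 / 8.68) * 100
   = 0.089862 * 100
   = 8.99 %

8.99 %


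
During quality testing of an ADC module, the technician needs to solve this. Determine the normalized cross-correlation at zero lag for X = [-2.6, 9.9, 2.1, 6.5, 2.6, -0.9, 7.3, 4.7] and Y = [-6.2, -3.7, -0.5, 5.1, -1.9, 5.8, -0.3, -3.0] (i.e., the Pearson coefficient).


Pearson correlation coefficient (population):
r = cov(X,Y) / (std(X) * std(Y))
Mean X = 3.7, Mean Y = -0.5875
Cov(X,Y) = 0.31625
Std(X) = 3.950633, Std(Y) = 3.904625
r = 0.0205

0.0205


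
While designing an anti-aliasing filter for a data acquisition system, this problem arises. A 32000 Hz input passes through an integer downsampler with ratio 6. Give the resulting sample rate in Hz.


Decimation reduces the sample rate:
fs_out = fs_in / M
       = 32000 / 6
       = 5333.3333 Hz

5333.3333 Hz


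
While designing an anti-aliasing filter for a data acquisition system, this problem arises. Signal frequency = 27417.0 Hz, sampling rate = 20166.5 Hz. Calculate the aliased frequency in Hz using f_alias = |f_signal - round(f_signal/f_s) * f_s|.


Compute the nearest integer multiple of fs to the signal:
n = round(27417.0 / 20166.5) = 1
f_alias = |27417.0 - 1 * 20166.5|
        = |27417.0 - 20166.5|
        = 7250.5 Hz

7250.5


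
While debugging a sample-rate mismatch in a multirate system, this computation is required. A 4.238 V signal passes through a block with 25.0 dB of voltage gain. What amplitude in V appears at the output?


Output voltage from dB gain:
V_out = V_in * 10^(gain_dB / 20)
      = 4.238 * 10^(25.0 / 20)
      = 4.238 * 17.782794
      = 75.3635 V

75.3635 V


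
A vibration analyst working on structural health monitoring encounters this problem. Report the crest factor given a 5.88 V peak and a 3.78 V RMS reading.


Crest factor is the ratio of peak to RMS:
CF = V_peak / V_rms
   = 5.88 / 3.78
   = 1.5556

1.5556


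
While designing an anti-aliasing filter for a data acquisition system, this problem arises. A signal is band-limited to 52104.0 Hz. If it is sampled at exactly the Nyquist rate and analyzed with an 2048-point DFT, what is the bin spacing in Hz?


Step 1 — Nyquist sampling rate:
fs = 2 * fmax = 2 * 52104.0 = 104208.0 Hz

Step 2 — DFT bin spacing:
df = fs / N = 104208.0 / 2048 = 50.8828 Hz

50.8828 Hz


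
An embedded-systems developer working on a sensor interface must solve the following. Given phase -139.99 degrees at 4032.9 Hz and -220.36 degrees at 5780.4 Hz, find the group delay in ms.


Group delay from phase difference:
tau = -d(phi)/d(omega)
d(phi) = -80.37 deg = -1.402721 rad
d(omega) = 2*pi*(5780.4 - 4032.9) = 10979.8663 rad/s
tau = -(-1.402721) / 10979.8663
    = 0.1278 ms

0.1278 ms


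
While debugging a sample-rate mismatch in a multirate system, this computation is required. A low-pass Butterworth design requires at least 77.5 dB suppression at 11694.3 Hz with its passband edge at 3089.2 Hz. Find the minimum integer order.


Butterworth filter order formula:
n = log10(10^(A/10) - 1) / (2 * log10(f_stop/f_pass))
10^(77.5/10) - 1 = 56234131.519
f_stop/f_pass = 11694.3 / 3089.2 = 3.7855
n = 6.7027 -> ceil = 7

7
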